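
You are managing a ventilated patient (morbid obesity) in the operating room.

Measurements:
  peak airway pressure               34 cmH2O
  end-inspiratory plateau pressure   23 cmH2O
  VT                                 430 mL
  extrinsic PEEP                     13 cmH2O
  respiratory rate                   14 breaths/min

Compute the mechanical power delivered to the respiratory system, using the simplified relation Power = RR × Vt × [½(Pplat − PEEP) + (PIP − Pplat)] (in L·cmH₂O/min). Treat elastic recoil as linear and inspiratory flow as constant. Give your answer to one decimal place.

96.3

Per-breath work = Vt × [½(Pplat−PEEP) + (PIP−Pplat)] = 0.430 × [0.5×10.0 + 11.0] = 0.430 × 16.0 = 6.88 L·cmH2O.
Power = 14 × 6.88 = 96.32 L·cmH2O/min.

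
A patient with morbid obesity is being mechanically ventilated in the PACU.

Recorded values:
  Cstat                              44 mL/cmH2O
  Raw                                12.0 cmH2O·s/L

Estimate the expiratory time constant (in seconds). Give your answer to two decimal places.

τ = R × C = 12.0 × 44 mL/cmH2O = 12.0 × 0.044 L/cmH2O = 0.528 s.

0.53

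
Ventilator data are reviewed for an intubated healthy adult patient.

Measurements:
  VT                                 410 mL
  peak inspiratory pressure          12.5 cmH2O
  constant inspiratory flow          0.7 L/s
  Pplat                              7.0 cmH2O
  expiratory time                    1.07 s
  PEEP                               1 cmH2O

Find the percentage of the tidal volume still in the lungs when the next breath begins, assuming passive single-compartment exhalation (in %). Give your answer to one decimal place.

R = (PIP − Pplat)/V̇ = (12.5 − 7.0) / 0.7 = 5.5/0.7 = 7.857 cmH2O·s/L.
C = Vt/(Pplat − PEEP) = 410.0 / (7.0 − 1) = 410.0/6.0 = 68.333 mL/cmH2O.
τ = R × C = 7.857 × 0.06833 L/cmH2O = 0.5369 s.
Fraction remaining at end-expiration = e^(−Te/τ) = e^(−1.07/0.5369) = 0.1363 → 13.63%.

13.6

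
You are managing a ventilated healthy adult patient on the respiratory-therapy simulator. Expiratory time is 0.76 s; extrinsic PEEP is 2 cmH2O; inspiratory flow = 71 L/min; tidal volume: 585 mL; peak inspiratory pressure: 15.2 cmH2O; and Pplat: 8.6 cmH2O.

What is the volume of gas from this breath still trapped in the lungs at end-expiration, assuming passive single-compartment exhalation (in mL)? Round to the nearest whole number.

Flow: 71 L/min ÷ 60 = 1.1833 L/s.
R = (PIP − Pplat)/V̇ = (15.2 − 8.6) / 1.1833 = 6.6/1.1833 = 5.578 cmH2O·s/L.
C = Vt/(Pplat − PEEP) = 585.0 / (8.6 − 2) = 585.0/6.6 = 88.636 mL/cmH2O.
τ = R × C = 5.578 × 0.08864 L/cmH2O = 0.4944 s.
Fraction remaining = e^(−Te/τ) = e^(−0.76/0.4944) = 0.215.
Trapped volume = 585.0 × 0.215 = 125.78 mL.

126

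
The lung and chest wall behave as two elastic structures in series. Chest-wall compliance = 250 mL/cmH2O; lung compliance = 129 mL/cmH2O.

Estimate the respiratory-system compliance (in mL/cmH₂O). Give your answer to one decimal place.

Lung and chest wall are elastances in series: 1/Crs = 1/CL + 1/Ccw.
1/Crs = 1/129 + 1/250 = 0.01175.
Crs = 85.106 mL/cmH2O.

85.1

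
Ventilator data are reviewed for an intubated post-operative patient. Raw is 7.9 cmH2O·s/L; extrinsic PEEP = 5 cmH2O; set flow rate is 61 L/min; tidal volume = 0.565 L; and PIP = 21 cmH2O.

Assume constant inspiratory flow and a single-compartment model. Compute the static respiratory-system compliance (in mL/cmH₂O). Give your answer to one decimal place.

Flow: 61 L/min ÷ 60 = 1.0167 L/s.
Equation of motion (constant flow): PIP = Vt/C + R·V̇ + PEEP.
Vt/C = PIP − R·V̇ − PEEP = 21 − 7.9×1.0167 − 5 = 21 − 8.032 − 5 = 7.968 cmH2O.
C = Vt / 7.968 = 565 / 7.968 = 70.909 mL/cmH2O.

70.9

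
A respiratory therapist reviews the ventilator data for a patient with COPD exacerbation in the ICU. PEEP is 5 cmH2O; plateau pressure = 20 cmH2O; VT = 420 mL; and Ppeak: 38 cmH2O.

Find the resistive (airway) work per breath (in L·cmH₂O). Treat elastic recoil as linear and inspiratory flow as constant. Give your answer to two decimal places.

With constant inspiratory flow the resistive pressure is constant at PIP − Pplat = 38 − 20 = 18.0 cmH2O, so resistive work = 18.0 × 0.420 = 7.56 L·cmH2O.

7.56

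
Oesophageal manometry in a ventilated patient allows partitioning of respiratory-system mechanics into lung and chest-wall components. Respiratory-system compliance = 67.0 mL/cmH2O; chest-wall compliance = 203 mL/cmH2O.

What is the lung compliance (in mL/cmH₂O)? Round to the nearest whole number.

100

1/CL = 1/Crs − 1/Ccw.
1/CL = 1/67.0 − 1/203 = 0.009999.
CL = 100.01 mL/cmH2O.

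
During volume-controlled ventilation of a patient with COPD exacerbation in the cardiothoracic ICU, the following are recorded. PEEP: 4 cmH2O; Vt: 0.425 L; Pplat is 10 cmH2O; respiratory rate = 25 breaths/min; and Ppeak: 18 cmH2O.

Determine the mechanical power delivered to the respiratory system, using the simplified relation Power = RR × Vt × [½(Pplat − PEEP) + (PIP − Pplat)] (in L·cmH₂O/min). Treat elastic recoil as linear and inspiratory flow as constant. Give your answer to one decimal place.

116.9

Per-breath work = Vt × [½(Pplat−PEEP) + (PIP−Pplat)] = 0.425 × [0.5×6.0 + 8.0] = 0.425 × 11.0 = 4.675 L·cmH2O.
Power = 25 × 4.675 = 116.88 L·cmH2O/min.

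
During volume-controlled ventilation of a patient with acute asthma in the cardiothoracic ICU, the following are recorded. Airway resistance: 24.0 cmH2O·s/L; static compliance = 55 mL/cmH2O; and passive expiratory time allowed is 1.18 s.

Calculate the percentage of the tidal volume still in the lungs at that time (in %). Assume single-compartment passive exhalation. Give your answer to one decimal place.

40.9

τ = R × C = 24.0 × 55 mL/cmH2O = 24.0 × 0.055 L/cmH2O = 1.32 s.
Passive exhalation: V(t)/V₀ = e^(−t/τ) = e^(−1.18/1.32) = 0.409.
Fraction remaining = 0.409 → 40.9%.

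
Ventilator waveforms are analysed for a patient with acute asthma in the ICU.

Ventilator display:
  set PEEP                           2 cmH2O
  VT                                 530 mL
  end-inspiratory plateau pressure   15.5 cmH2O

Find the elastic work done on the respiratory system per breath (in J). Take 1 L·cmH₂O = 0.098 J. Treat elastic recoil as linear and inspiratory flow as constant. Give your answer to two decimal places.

Elastic work ≈ ½ × (Pplat − PEEP) × Vt = 0.5 × (15.5 − 2) × 0.530 L = 0.5 × 13.5 × 0.530 = 3.578 L·cmH2O.
× 0.098 J/(L·cmH2O) → 0.3506 J.

0.35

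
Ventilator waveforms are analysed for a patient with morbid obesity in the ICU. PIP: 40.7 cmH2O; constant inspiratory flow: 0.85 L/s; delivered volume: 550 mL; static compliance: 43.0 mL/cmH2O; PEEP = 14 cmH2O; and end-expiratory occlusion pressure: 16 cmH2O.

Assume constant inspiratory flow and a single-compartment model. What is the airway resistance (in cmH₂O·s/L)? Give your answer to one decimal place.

Total PEEP = 16 cmH2O (set 14 + intrinsic 2); this is the baseline alveolar pressure.
Equation of motion (constant flow): PIP = Vt/C + R·V̇ + PEEP.
R·V̇ = PIP − Vt/C − PEEP = 40.7 − 550/43.0 − 16 = 40.7 − 12.791 − 16 = 11.909 cmH2O.
R = 11.909 / 0.85 = 14.011 cmH2O·s/L.

14.0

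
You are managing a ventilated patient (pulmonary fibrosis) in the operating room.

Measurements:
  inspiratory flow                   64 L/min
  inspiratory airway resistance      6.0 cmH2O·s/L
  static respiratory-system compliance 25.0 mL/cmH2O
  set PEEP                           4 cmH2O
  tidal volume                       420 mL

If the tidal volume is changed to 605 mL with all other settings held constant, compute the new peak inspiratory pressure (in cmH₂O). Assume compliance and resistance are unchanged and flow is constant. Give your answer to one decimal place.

Flow: 64 L/min ÷ 60 = 1.0667 L/s.
PIP = Vt/C + R·V̇ + PEEP (constant-flow equation of motion).
Only the elastic term changes: ΔPIP = ΔVt / C = (605 − 420) / 25.0 = 7.4 cmH2O.
Original PIP = 420/25.0 + 6.0×1.0667 + 4 = 27.2 cmH2O; new PIP = 27.2 + (7.4) = 34.6 cmH2O.

34.6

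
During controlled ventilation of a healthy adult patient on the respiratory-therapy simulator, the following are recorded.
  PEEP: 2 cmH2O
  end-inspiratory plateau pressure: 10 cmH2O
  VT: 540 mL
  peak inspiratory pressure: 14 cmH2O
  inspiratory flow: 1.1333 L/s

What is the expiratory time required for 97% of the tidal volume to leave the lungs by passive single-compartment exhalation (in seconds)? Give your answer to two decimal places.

R = (PIP − Pplat)/V̇ = (14 − 10) / 1.1333 = 4.0/1.1333 = 3.53 cmH2O·s/L.
C = Vt/(Pplat − PEEP) = 540.0 / (10 − 2) = 540.0/8.0 = 67.5 mL/cmH2O.
τ = R × C = 3.53 × 0.0675 L/cmH2O = 0.2383 s.
t = −τ·ln(1 − 0.97) = −0.2383·ln(0.03) = 0.8356 s.

0.84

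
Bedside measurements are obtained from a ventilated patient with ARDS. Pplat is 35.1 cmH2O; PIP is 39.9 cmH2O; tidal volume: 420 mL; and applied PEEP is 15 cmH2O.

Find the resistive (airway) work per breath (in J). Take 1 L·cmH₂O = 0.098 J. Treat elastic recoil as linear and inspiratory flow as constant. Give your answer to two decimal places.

With constant inspiratory flow the resistive pressure is constant at PIP − Pplat = 39.9 − 35.1 = 4.8 cmH2O, so resistive work = 4.8 × 0.420 = 2.016 L·cmH2O.
× 0.098 J/(L·cmH2O) → 0.1976 J.

0.20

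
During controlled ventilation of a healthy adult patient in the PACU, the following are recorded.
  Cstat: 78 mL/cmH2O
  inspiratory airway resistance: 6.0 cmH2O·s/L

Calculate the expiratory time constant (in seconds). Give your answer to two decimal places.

0.47

τ = R × C = 6.0 × 78 mL/cmH2O = 6.0 × 0.078 L/cmH2O = 0.468 s.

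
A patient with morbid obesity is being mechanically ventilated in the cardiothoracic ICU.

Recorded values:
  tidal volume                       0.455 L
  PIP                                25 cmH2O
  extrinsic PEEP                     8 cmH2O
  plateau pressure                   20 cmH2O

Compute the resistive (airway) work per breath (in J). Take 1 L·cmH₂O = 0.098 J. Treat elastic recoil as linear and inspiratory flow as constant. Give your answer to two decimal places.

With constant inspiratory flow the resistive pressure is constant at PIP − Pplat = 25 − 20 = 5.0 cmH2O, so resistive work = 5.0 × 0.455 = 2.275 L·cmH2O.
× 0.098 J/(L·cmH2O) → 0.223 J.

0.22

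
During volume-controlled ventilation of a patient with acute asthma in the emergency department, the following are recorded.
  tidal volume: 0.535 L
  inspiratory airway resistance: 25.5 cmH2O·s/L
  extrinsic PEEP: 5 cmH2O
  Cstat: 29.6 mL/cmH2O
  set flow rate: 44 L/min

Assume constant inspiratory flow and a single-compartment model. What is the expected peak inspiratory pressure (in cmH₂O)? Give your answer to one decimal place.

41.8

Flow: 44 L/min ÷ 60 = 0.7333 L/s.
Equation of motion (constant flow): PIP = Vt/C + R·V̇ + PEEP.
PIP = 535/29.6 + 25.5×0.7333 + 5 = 18.074 + 18.699 + 5 = 41.773 cmH2O.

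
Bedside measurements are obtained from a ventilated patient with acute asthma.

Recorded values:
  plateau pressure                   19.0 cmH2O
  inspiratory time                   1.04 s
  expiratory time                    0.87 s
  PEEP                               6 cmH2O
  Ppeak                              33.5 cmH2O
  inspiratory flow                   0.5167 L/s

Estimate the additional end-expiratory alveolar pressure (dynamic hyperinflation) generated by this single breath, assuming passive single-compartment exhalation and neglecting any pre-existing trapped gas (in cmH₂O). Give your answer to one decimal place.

6.1

Vt = flow × Ti = 0.5167 L/s × 1.04 s × 1000 mL/L = 537.37 mL.
R = (PIP − Pplat)/V̇ = (33.5 − 19.0) / 0.5167 = 14.5/0.5167 = 28.063 cmH2O·s/L.
C = Vt/(Pplat − PEEP) = 537.37 / (19.0 − 6) = 537.37/13.0 = 41.336 mL/cmH2O.
τ = R × C = 28.063 × 0.04134 L/cmH2O = 1.16 s.
Fraction remaining = e^(−Te/τ) = e^(−0.87/1.16) = 0.4724; trapped volume = 537.37 × 0.4724 = 253.85 mL.
Additional alveolar pressure from trapping ≈ V_trapped / C = 253.85 / 41.336 = 6.141 cmH2O.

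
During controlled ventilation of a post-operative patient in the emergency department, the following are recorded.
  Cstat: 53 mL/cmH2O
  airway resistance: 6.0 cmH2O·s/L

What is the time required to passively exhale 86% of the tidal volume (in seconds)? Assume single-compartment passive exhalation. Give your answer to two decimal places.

0.63

τ = R × C = 6.0 × 53 mL/cmH2O = 6.0 × 0.053 L/cmH2O = 0.318 s.
Exhaled fraction f = 1 − e^(−t/τ) → t = −τ·ln(1 − f) = −0.318·ln(0.14) = 0.6252 s.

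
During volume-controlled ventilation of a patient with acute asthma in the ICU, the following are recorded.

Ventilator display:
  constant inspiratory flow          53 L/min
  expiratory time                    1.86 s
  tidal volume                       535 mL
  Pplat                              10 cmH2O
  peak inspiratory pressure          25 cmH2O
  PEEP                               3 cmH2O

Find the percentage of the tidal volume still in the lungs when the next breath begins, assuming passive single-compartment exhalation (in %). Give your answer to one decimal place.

23.9

Flow: 53 L/min ÷ 60 = 0.8833 L/s.
R = (PIP − Pplat)/V̇ = (25 − 10) / 0.8833 = 15.0/0.8833 = 16.982 cmH2O·s/L.
C = Vt/(Pplat − PEEP) = 535.0 / (10 − 3) = 535.0/7.0 = 76.429 mL/cmH2O.
τ = R × C = 16.982 × 0.07643 L/cmH2O = 1.298 s.
Fraction remaining at end-expiration = e^(−Te/τ) = e^(−1.86/1.298) = 0.2386 → 23.86%.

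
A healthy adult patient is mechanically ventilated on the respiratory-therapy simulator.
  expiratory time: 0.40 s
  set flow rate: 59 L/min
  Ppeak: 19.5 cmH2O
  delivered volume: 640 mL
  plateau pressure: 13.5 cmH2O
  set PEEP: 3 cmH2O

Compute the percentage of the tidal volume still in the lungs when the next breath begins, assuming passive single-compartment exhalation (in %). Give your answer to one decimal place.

Flow: 59 L/min ÷ 60 = 0.9833 L/s.
R = (PIP − Pplat)/V̇ = (19.5 − 13.5) / 0.9833 = 6.0/0.9833 = 6.102 cmH2O·s/L.
C = Vt/(Pplat − PEEP) = 640.0 / (13.5 − 3) = 640.0/10.5 = 60.952 mL/cmH2O.
τ = R × C = 6.102 × 0.06095 L/cmH2O = 0.3719 s.
Fraction remaining at end-expiration = e^(−Te/τ) = e^(−0.40/0.3719) = 0.3411 → 34.11%.

34.1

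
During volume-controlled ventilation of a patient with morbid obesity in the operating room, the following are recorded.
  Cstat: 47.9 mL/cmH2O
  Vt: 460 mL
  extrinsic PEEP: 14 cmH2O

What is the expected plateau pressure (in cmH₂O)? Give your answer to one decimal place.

Pplat = PEEP + Vt / Cstat = 14 + 460 / 47.9 = 14 + 9.603 = 23.603 cmH2O.

23.6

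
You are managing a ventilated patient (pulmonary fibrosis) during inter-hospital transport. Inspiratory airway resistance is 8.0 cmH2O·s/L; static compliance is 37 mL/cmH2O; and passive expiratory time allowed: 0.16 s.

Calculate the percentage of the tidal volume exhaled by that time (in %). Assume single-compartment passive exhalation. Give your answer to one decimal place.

τ = R × C = 8.0 × 37 mL/cmH2O = 8.0 × 0.037 L/cmH2O = 0.296 s.
Passive exhalation: V(t)/V₀ = e^(−t/τ) = e^(−0.16/0.296) = 0.5824.
Fraction exhaled = 1 − 0.5824 = 0.4176 → 41.76%.

41.8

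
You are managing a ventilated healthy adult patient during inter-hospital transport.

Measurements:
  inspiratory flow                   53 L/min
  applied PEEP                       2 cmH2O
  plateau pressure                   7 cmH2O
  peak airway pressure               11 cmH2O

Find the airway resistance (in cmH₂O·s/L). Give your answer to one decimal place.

4.5

Flow: 53 L/min ÷ 60 = 0.8833 L/s.
Raw = (PIP − Pplat) / flow = (11 − 7) / 0.8833 = 4.0 / 0.8833 = 4.528 cmH2O·s/L.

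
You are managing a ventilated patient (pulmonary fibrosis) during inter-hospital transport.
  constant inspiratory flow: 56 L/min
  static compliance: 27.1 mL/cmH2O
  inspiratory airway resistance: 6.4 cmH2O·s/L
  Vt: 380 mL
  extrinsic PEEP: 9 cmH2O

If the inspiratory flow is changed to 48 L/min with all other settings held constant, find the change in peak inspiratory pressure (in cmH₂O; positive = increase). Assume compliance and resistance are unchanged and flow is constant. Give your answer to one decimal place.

Flow: 56 L/min ÷ 60 = 0.9333 L/s.
New flow: 48 L/min ÷ 60 = 0.8 L/s.
PIP = Vt/C + R·V̇ + PEEP (constant-flow equation of motion).
Only the resistive term changes: ΔPIP = R × ΔV̇ = 6.4 × (0.8 − 0.9333) = 6.4 × -0.1333 = -0.8531 cmH2O.

-0.9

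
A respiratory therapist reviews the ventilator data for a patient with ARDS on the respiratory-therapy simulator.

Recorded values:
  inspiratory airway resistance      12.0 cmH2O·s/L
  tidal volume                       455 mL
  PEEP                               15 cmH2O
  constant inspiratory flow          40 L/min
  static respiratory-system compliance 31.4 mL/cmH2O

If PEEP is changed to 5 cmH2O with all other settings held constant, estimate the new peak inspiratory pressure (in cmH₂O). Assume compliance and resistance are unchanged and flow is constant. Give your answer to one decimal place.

27.5

Flow: 40 L/min ÷ 60 = 0.6667 L/s.
PIP = Vt/C + R·V̇ + PEEP (constant-flow equation of motion).
Only the baseline term changes: ΔPIP = ΔPEEP = 5 − 15 = -10.0 cmH2O.
Original PIP = 455/31.4 + 12.0×0.6667 + 15 = 37.491 cmH2O; new PIP = 37.491 + (-10.0) = 27.491 cmH2O.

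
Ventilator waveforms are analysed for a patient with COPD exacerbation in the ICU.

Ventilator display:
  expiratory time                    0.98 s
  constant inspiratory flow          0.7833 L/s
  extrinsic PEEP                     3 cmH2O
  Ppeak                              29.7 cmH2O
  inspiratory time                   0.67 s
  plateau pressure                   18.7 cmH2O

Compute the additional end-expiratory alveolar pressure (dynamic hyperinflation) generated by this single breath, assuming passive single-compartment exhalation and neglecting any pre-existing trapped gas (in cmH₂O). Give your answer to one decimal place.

1.9

Vt = flow × Ti = 0.7833 L/s × 0.67 s × 1000 mL/L = 524.81 mL.
R = (PIP − Pplat)/V̇ = (29.7 − 18.7) / 0.7833 = 11.0/0.7833 = 14.043 cmH2O·s/L.
C = Vt/(Pplat − PEEP) = 524.81 / (18.7 − 3) = 524.81/15.7 = 33.427 mL/cmH2O.
τ = R × C = 14.043 × 0.03343 L/cmH2O = 0.4695 s.
Fraction remaining = e^(−Te/τ) = e^(−0.98/0.4695) = 0.124; trapped volume = 524.81 × 0.124 = 65.076 mL.
Additional alveolar pressure from trapping ≈ V_trapped / C = 65.076 / 33.427 = 1.947 cmH2O.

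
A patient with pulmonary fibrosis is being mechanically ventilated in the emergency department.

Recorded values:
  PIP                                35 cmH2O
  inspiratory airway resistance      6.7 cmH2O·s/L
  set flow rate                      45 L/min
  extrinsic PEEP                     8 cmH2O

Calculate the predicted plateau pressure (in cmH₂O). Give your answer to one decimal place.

Flow: 45 L/min ÷ 60 = 0.75 L/s.
Pplat = PIP − Raw × flow = 35 − 6.7 × 0.75 = 35 − 5.025 = 29.975 cmH2O.

30.0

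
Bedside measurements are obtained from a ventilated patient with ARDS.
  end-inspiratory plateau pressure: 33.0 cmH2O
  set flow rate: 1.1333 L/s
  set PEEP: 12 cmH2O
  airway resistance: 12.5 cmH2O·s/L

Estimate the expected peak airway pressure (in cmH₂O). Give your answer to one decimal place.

PIP = Pplat + Raw × flow = 33.0 + 12.5 × 1.1333 = 33.0 + 14.166 = 47.166 cmH2O.

47.2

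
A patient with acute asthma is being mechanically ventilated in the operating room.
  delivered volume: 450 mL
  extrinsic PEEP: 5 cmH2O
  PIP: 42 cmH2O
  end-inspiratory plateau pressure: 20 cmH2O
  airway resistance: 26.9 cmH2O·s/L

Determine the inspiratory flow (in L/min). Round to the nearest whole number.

flow = (PIP − Pplat) / Raw = (42 − 20) / 26.9 = 0.8178 L/s × 60 = 49.068 L/min.

49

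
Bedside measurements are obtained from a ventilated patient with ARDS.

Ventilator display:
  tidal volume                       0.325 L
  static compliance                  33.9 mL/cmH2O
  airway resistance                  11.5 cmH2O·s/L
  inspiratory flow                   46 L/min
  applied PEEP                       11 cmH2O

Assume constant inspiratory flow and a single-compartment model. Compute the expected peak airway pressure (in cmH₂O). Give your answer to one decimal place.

Flow: 46 L/min ÷ 60 = 0.7667 L/s.
Equation of motion (constant flow): PIP = Vt/C + R·V̇ + PEEP.
PIP = 325/33.9 + 11.5×0.7667 + 11 = 9.587 + 8.817 + 11 = 29.404 cmH2O.

29.4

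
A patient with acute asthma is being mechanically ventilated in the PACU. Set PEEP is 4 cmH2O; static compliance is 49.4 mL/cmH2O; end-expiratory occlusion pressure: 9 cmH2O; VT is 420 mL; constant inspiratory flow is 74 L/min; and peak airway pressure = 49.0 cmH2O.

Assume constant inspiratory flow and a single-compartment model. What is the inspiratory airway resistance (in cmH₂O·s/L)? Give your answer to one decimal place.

25.5

Flow: 74 L/min ÷ 60 = 1.2333 L/s.
Total PEEP = 9 cmH2O (set 4 + intrinsic 5); this is the baseline alveolar pressure.
Equation of motion (constant flow): PIP = Vt/C + R·V̇ + PEEP.
R·V̇ = PIP − Vt/C − PEEP = 49.0 − 420/49.4 − 9 = 49.0 − 8.502 − 9 = 31.498 cmH2O.
R = 31.498 / 1.2333 = 25.54 cmH2O·s/L.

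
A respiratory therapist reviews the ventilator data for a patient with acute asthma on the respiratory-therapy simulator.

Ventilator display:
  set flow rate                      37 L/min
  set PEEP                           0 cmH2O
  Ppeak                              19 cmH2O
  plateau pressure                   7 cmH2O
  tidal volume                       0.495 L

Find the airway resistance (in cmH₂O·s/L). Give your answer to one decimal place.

19.5

Flow: 37 L/min ÷ 60 = 0.6167 L/s.
Raw = (PIP − Pplat) / flow = (19 − 7) / 0.6167 = 12.0 / 0.6167 = 19.458 cmH2O·s/L.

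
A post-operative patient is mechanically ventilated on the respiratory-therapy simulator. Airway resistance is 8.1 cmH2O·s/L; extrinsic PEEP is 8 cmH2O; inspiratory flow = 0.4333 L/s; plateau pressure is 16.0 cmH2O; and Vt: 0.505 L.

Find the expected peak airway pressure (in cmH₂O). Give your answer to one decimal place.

PIP = Pplat + Raw × flow = 16.0 + 8.1 × 0.4333 = 16.0 + 3.51 = 19.51 cmH2O.

19.5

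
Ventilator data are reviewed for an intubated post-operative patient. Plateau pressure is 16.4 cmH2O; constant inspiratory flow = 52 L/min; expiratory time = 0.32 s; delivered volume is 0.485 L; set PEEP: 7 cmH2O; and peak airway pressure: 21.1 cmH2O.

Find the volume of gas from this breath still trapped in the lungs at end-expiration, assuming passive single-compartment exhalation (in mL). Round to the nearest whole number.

Flow: 52 L/min ÷ 60 = 0.8667 L/s.
R = (PIP − Pplat)/V̇ = (21.1 − 16.4) / 0.8667 = 4.7/0.8667 = 5.423 cmH2O·s/L.
C = Vt/(Pplat − PEEP) = 485.0 / (16.4 − 7) = 485.0/9.4 = 51.596 mL/cmH2O.
τ = R × C = 5.423 × 0.0516 L/cmH2O = 0.2798 s.
Fraction remaining = e^(−Te/τ) = e^(−0.32/0.2798) = 0.3186.
Trapped volume = 485.0 × 0.3186 = 154.52 mL.

155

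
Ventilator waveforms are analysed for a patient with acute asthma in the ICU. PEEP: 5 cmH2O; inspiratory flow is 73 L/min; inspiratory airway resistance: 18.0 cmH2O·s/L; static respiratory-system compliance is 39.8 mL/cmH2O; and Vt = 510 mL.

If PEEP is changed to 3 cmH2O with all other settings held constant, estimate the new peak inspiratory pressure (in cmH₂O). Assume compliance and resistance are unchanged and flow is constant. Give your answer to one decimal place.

Flow: 73 L/min ÷ 60 = 1.2167 L/s.
PIP = Vt/C + R·V̇ + PEEP (constant-flow equation of motion).
Only the baseline term changes: ΔPIP = ΔPEEP = 3 − 5 = -2.0 cmH2O.
Original PIP = 510/39.8 + 18.0×1.2167 + 5 = 39.715 cmH2O; new PIP = 39.715 + (-2.0) = 37.715 cmH2O.

37.7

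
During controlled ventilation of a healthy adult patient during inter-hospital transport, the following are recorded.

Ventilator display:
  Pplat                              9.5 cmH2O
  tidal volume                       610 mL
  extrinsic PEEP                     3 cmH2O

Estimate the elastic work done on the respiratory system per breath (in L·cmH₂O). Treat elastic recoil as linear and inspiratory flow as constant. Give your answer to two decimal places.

Elastic work ≈ ½ × (Pplat − PEEP) × Vt = 0.5 × (9.5 − 3) × 0.610 L = 0.5 × 6.5 × 0.610 = 1.983 L·cmH2O.

1.98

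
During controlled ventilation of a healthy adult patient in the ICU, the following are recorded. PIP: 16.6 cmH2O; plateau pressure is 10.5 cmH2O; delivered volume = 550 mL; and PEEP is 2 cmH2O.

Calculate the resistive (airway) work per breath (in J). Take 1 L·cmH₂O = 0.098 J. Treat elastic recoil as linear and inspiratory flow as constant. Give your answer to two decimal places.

0.33

With constant inspiratory flow the resistive pressure is constant at PIP − Pplat = 16.6 − 10.5 = 6.1 cmH2O, so resistive work = 6.1 × 0.550 = 3.355 L·cmH2O.
× 0.098 J/(L·cmH2O) → 0.3288 J.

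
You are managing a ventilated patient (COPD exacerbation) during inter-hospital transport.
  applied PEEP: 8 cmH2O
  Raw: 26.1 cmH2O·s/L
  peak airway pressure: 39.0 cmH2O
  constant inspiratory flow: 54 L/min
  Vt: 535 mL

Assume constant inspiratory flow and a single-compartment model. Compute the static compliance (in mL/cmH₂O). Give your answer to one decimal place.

71.2

Flow: 54 L/min ÷ 60 = 0.9 L/s.
Equation of motion (constant flow): PIP = Vt/C + R·V̇ + PEEP.
Vt/C = PIP − R·V̇ − PEEP = 39.0 − 26.1×0.9 − 8 = 39.0 − 23.49 − 8 = 7.51 cmH2O.
C = Vt / 7.51 = 535 / 7.51 = 71.238 mL/cmH2O.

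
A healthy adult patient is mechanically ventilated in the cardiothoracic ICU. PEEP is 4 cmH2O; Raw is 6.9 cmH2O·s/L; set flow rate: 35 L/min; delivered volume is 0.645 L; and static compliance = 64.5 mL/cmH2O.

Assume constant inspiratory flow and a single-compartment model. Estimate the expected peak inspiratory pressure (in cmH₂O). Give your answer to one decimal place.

18.0

Flow: 35 L/min ÷ 60 = 0.5833 L/s.
Equation of motion (constant flow): PIP = Vt/C + R·V̇ + PEEP.
PIP = 645/64.5 + 6.9×0.5833 + 4 = 10.0 + 4.025 + 4 = 18.025 cmH2O.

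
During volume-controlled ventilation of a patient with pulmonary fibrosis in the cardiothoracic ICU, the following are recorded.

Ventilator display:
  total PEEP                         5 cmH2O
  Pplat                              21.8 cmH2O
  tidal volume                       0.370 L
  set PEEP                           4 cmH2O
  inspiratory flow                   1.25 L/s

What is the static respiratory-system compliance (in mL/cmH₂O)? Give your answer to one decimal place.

End-expiratory occlusion gives total PEEP = 5 cmH2O (intrinsic PEEP = 5 − 4 = 1). Use total PEEP for the elastic gradient.
Cstat = Vt / (Pplat − PEEPtotal) = 370 / (21.8 − 5) = 370 / 16.8 = 22.024 mL/cmH2O.

22.0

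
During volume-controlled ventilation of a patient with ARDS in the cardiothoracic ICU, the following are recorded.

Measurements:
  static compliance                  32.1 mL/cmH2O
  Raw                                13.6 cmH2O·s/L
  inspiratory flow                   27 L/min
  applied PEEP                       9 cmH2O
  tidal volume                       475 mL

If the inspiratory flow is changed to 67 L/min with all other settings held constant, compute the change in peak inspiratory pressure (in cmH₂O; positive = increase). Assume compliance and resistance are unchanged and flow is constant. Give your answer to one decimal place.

Flow: 27 L/min ÷ 60 = 0.45 L/s.
New flow: 67 L/min ÷ 60 = 1.1167 L/s.
PIP = Vt/C + R·V̇ + PEEP (constant-flow equation of motion).
Only the resistive term changes: ΔPIP = R × ΔV̇ = 13.6 × (1.1167 − 0.45) = 13.6 × 0.6667 = 9.067 cmH2O.

9.1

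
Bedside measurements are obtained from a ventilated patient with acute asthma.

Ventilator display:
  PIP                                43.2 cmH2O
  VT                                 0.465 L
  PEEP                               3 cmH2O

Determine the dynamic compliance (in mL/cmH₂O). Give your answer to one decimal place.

11.6

Dynamic compliance = Vt / (PIP − PEEP) = 465 / (43.2 − 3) = 465 / 40.2 = 11.567 mL/cmH2O.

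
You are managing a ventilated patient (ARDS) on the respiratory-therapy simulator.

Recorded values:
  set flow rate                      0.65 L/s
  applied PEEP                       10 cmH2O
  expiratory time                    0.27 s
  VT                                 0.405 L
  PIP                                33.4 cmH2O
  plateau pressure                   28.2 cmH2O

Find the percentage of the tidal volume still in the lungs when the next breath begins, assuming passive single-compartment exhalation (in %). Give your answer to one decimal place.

21.9

R = (PIP − Pplat)/V̇ = (33.4 − 28.2) / 0.65 = 5.2/0.65 = 8.0 cmH2O·s/L.
C = Vt/(Pplat − PEEP) = 405.0 / (28.2 − 10) = 405.0/18.2 = 22.253 mL/cmH2O.
τ = R × C = 8.0 × 0.02225 L/cmH2O = 0.178 s.
Fraction remaining at end-expiration = e^(−Te/τ) = e^(−0.27/0.178) = 0.2194 → 21.94%.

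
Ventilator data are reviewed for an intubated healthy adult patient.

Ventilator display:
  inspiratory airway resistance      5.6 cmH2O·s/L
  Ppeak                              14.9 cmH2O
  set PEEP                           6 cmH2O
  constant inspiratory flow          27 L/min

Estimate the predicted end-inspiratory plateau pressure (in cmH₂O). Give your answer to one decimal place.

12.4

Flow: 27 L/min ÷ 60 = 0.45 L/s.
Pplat = PIP − Raw × flow = 14.9 − 5.6 × 0.45 = 14.9 − 2.52 = 12.38 cmH2O.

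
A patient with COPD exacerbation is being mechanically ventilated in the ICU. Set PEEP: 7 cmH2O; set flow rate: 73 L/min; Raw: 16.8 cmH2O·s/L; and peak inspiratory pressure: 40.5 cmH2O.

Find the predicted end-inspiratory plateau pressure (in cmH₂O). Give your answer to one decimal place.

20.1

Flow: 73 L/min ÷ 60 = 1.2167 L/s.
Pplat = PIP − Raw × flow = 40.5 − 16.8 × 1.2167 = 40.5 − 20.441 = 20.059 cmH2O.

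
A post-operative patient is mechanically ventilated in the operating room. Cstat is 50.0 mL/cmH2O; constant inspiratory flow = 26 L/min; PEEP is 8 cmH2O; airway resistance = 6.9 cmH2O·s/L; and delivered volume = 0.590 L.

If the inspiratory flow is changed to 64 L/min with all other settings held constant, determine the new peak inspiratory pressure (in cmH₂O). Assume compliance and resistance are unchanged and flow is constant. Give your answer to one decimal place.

Flow: 26 L/min ÷ 60 = 0.4333 L/s.
New flow: 64 L/min ÷ 60 = 1.0667 L/s.
PIP = Vt/C + R·V̇ + PEEP (constant-flow equation of motion).
Only the resistive term changes: ΔPIP = R × ΔV̇ = 6.9 × (1.0667 − 0.4333) = 6.9 × 0.6334 = 4.37 cmH2O.
Original PIP = 590/50.0 + 6.9×0.4333 + 8 = 22.79 cmH2O; new PIP = 22.79 + (4.37) = 27.16 cmH2O.

27.2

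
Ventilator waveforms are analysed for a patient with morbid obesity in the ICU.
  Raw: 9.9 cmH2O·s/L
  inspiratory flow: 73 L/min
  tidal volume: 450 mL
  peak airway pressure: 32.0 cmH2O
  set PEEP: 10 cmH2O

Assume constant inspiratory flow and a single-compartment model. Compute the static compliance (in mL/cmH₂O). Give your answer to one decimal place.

45.2

Flow: 73 L/min ÷ 60 = 1.2167 L/s.
Equation of motion (constant flow): PIP = Vt/C + R·V̇ + PEEP.
Vt/C = PIP − R·V̇ − PEEP = 32.0 − 9.9×1.2167 − 10 = 32.0 − 12.045 − 10 = 9.955 cmH2O.
C = Vt / 9.955 = 450 / 9.955 = 45.203 mL/cmH2O.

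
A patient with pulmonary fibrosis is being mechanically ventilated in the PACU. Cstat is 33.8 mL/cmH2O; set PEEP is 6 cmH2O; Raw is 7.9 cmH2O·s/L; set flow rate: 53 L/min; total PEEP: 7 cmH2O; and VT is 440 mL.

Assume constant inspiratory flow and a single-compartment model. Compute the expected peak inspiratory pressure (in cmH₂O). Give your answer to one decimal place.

27.0

Flow: 53 L/min ÷ 60 = 0.8833 L/s.
Total PEEP = 7 cmH2O (set 6 + intrinsic 1); this is the baseline alveolar pressure.
Equation of motion (constant flow): PIP = Vt/C + R·V̇ + PEEP.
PIP = 440/33.8 + 7.9×0.8833 + 7 = 13.018 + 6.978 + 7 = 26.996 cmH2O.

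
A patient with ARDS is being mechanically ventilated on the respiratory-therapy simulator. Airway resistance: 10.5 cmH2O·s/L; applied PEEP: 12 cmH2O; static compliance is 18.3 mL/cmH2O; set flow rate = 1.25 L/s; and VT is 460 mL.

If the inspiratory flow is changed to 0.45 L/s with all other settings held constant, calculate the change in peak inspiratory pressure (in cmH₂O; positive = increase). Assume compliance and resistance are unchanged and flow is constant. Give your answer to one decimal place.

PIP = Vt/C + R·V̇ + PEEP (constant-flow equation of motion).
Only the resistive term changes: ΔPIP = R × ΔV̇ = 10.5 × (0.45 − 1.25) = 10.5 × -0.8 = -8.4 cmH2O.

-8.4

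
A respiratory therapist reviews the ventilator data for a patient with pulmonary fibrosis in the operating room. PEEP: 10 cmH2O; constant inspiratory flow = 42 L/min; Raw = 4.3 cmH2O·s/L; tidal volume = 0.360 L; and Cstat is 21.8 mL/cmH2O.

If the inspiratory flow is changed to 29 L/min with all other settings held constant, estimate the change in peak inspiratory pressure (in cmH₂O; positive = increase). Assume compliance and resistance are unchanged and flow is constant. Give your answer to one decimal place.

-0.9

Flow: 42 L/min ÷ 60 = 0.7 L/s.
New flow: 29 L/min ÷ 60 = 0.4833 L/s.
PIP = Vt/C + R·V̇ + PEEP (constant-flow equation of motion).
Only the resistive term changes: ΔPIP = R × ΔV̇ = 4.3 × (0.4833 − 0.7) = 4.3 × -0.2167 = -0.9318 cmH2O.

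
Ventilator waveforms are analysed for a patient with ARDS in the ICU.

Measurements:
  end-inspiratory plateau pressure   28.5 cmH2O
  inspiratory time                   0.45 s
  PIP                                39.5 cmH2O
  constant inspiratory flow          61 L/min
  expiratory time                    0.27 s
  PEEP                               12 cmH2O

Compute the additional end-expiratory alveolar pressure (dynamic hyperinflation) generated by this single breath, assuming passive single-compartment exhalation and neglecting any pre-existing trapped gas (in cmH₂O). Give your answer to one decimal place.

Flow: 61 L/min ÷ 60 = 1.0167 L/s.
Vt = flow × Ti = 1.0167 L/s × 0.45 s × 1000 mL/L = 457.52 mL.
R = (PIP − Pplat)/V̇ = (39.5 − 28.5) / 1.0167 = 11.0/1.0167 = 10.819 cmH2O·s/L.
C = Vt/(Pplat − PEEP) = 457.52 / (28.5 − 12) = 457.52/16.5 = 27.728 mL/cmH2O.
τ = R × C = 10.819 × 0.02773 L/cmH2O = 0.3 s.
Fraction remaining = e^(−Te/τ) = e^(−0.27/0.3) = 0.4066; trapped volume = 457.52 × 0.4066 = 186.03 mL.
Additional alveolar pressure from trapping ≈ V_trapped / C = 186.03 / 27.728 = 6.709 cmH2O.

6.7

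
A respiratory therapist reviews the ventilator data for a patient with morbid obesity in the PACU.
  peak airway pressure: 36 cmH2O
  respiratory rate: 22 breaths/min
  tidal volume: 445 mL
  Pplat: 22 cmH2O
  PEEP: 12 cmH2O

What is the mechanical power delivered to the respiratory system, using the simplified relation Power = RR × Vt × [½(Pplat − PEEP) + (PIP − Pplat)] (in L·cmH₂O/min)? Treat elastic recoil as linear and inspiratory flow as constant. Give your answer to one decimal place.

186.0

Per-breath work = Vt × [½(Pplat−PEEP) + (PIP−Pplat)] = 0.445 × [0.5×10.0 + 14.0] = 0.445 × 19.0 = 8.455 L·cmH2O.
Power = 22 × 8.455 = 186.01 L·cmH2O/min.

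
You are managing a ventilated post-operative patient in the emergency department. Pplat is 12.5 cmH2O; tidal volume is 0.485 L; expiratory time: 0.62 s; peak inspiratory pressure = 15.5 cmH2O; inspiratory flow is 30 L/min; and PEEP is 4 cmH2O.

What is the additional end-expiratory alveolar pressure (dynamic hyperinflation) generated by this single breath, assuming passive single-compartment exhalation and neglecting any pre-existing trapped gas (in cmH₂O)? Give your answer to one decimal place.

1.4

Flow: 30 L/min ÷ 60 = 0.5 L/s.
R = (PIP − Pplat)/V̇ = (15.5 − 12.5) / 0.5 = 3.0/0.5 = 6.0 cmH2O·s/L.
C = Vt/(Pplat − PEEP) = 485.0 / (12.5 − 4) = 485.0/8.5 = 57.059 mL/cmH2O.
τ = R × C = 6.0 × 0.05706 L/cmH2O = 0.3424 s.
Fraction remaining = e^(−Te/τ) = e^(−0.62/0.3424) = 0.1635; trapped volume = 485.0 × 0.1635 = 79.298 mL.
Additional alveolar pressure from trapping ≈ V_trapped / C = 79.298 / 57.059 = 1.39 cmH2O.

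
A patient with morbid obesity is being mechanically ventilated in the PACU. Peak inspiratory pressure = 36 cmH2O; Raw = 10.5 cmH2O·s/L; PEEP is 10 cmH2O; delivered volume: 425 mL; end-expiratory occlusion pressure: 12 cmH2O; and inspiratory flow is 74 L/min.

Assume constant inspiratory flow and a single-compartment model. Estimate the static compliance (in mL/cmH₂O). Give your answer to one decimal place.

Flow: 74 L/min ÷ 60 = 1.2333 L/s.
Total PEEP = 12 cmH2O (set 10 + intrinsic 2); this is the baseline alveolar pressure.
Equation of motion (constant flow): PIP = Vt/C + R·V̇ + PEEP.
Vt/C = PIP − R·V̇ − PEEP = 36 − 10.5×1.2333 − 12 = 36 − 12.95 − 12 = 11.05 cmH2O.
C = Vt / 11.05 = 425 / 11.05 = 38.462 mL/cmH2O.

38.5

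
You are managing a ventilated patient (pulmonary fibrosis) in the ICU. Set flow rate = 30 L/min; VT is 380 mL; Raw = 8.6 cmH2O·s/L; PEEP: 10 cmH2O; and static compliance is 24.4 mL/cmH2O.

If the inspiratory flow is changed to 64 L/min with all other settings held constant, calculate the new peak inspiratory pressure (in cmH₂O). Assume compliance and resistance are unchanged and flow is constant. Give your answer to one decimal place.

34.7

Flow: 30 L/min ÷ 60 = 0.5 L/s.
New flow: 64 L/min ÷ 60 = 1.0667 L/s.
PIP = Vt/C + R·V̇ + PEEP (constant-flow equation of motion).
Only the resistive term changes: ΔPIP = R × ΔV̇ = 8.6 × (1.0667 − 0.5) = 8.6 × 0.5667 = 4.874 cmH2O.
Original PIP = 380/24.4 + 8.6×0.5 + 10 = 29.874 cmH2O; new PIP = 29.874 + (4.874) = 34.748 cmH2O.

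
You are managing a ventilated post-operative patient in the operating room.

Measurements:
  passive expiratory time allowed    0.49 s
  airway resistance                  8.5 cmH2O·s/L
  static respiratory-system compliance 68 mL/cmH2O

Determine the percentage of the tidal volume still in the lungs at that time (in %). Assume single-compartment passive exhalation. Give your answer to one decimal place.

τ = R × C = 8.5 × 68 mL/cmH2O = 8.5 × 0.068 L/cmH2O = 0.578 s.
Passive exhalation: V(t)/V₀ = e^(−t/τ) = e^(−0.49/0.578) = 0.4284.
Fraction remaining = 0.4284 → 42.84%.

42.8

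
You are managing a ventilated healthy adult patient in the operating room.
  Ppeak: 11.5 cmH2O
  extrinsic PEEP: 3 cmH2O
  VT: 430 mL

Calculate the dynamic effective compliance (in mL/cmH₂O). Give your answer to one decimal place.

Dynamic compliance = Vt / (PIP − PEEP) = 430 / (11.5 − 3) = 430 / 8.5 = 50.588 mL/cmH2O.

50.6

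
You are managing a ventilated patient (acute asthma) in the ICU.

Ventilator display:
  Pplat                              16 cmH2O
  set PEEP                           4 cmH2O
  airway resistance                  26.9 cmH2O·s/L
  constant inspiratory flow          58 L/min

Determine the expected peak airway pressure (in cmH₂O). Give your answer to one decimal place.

42.0

Flow: 58 L/min ÷ 60 = 0.9667 L/s.
PIP = Pplat + Raw × flow = 16 + 26.9 × 0.9667 = 16 + 26.004 = 42.004 cmH2O.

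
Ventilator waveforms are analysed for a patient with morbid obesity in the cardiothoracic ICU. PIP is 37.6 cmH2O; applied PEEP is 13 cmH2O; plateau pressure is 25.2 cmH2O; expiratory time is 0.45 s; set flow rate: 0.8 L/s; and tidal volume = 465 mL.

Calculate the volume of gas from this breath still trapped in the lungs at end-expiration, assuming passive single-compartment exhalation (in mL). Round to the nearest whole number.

217

R = (PIP − Pplat)/V̇ = (37.6 − 25.2) / 0.8 = 12.4/0.8 = 15.5 cmH2O·s/L.
C = Vt/(Pplat − PEEP) = 465.0 / (25.2 − 13) = 465.0/12.2 = 38.115 mL/cmH2O.
τ = R × C = 15.5 × 0.03812 L/cmH2O = 0.5909 s.
Fraction remaining = e^(−Te/τ) = e^(−0.45/0.5909) = 0.4669.
Trapped volume = 465.0 × 0.4669 = 217.11 mL.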